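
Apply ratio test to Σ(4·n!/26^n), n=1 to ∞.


aₙ = 4·n!/26^n
a_{n+1}/aₙ = (n+1)!/26^(n+1) × 26^n/n!  (constant 4 cancels)
= (n+1)/26
L = lim(n→∞) (n+1)/26 = ∞
L > 1 → series DIVERGES

Diverges (ratio test: L = ∞ > 1)


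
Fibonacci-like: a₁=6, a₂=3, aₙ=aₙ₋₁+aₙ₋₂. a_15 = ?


Computing iteratively: 6, 3, 9, 12, 21, 33, 54, 87, 141, 228, 369, 597, ...
a_15 = 2529

a_15 = 2529


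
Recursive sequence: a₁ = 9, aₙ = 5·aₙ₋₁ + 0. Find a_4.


Computing step by step:
a_1 = 9
a_2 = 45
a_3 = 225
a_4 = 1125


a_4 = 1125


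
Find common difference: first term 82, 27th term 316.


d = (aₙ - a₁)/(n-1)
= (316 - 82)/(27-1)
= 234/26 = 9

d = 9


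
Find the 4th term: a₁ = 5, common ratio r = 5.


aₙ = a₁·r^(n-1)
= 5×5^3
= 5×125
= 625

a_4 = 625


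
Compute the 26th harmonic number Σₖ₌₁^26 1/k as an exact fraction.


H_26 = 1/1 + 1/2 + 1/3 + ... + 1/26
= 34395742267/8923714800
≈ 3.8544

H_26 = 34395742267/8923714800 ≈ 3.8544


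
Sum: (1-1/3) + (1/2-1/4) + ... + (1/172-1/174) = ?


Telescoping with gap 2: two head and two tail terms survive.
= (1 + 1/2) - (1/173 + 1/174)
= 3/2 - 1/173 - 1/174 = 22403/15051

Sum = 22403/15051


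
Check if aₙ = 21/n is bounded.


a₁ = 21, a₂ = 21/2, a₃ = 21/3, ...
0 < aₙ ≤ 21 for all n ≥ 1
Lower bound: 0, Upper bound: 21
The sequence IS bounded

Bounded (0 < aₙ ≤ 21)


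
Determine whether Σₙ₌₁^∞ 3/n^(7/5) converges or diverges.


p-series test: Σ c/n^p converges if p > 1, diverges if p ≤ 1 (constant c > 0 doesn't affect convergence).
p = 7/5
7/5 > 1 → CONVERGES

Converges (p = 7/5 > 1)


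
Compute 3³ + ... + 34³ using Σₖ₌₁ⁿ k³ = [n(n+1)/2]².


Σₖ₌3^34 k³ = [34·35/2]² − [2·3/2]²
= 354025 − 9 = 354016

Σk³ = 354016


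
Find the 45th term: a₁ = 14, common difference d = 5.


aₙ = a₁ + (n-1)d
= 14 + (45-1)×5
= 14 + 220
= 234

a_45 = 234


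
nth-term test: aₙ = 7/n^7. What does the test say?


lim(n→∞) 7/n^7 = 0
lim aₙ = 0 → nth-term test is INCONCLUSIVE
(Need other tests; this is actually a convergent p-series with p=7 > 1)

Inconclusive (lim aₙ = 0; need another test)


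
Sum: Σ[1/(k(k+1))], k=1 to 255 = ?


1/(k(k+1)) = 1/k - 1/(k+1) (partial fractions)
Telescoping: Σ = 1 - 1/256 = 255/256

Sum = 255/256


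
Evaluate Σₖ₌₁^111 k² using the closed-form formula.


n = 111
n(n+1)(2n+1)/6 = 111×112×223/6
= 2772336/6 = 462056

Σk² = 462056


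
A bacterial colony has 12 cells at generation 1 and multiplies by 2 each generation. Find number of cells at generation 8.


aₙ = a₁·r^(n-1)
= 12×2^7
= 12×128
= 1536

a_8 = 1536


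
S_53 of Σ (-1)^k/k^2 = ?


S = -1 + 1/4 - 1/9 + 1/16 - 1/25 + 1/36 - 1/49 + 1/64 ± ...
= -0.8226
(Full series converges to -π²/12 ≈ -0.8225)

S_53 = -0.8226


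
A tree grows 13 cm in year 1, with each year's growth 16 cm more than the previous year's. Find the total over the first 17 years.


aₙ = 13 + (17-1)×16 = 269
Sₙ = n(a₁+aₙ)/2 = 17×(13+269)/2
= 17×282/2 = 2397

S_17 = 2397


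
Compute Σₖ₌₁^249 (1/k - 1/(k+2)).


Telescoping with gap 2: two head and two tail terms survive.
= (1 + 1/2) - (1/250 + 1/251)
= 3/2 - 1/250 - 1/251 = 46812/31375

Sum = 46812/31375


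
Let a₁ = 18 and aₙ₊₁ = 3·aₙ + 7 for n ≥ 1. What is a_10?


Computing step by step:
a_1 = 18
a_2 = 61
a_3 = 190
a_4 = 577
a_5 = 1738
a_6 = 5221
a_7 = 15670
a_8 = 47017
a_9 = 141058
a_10 = 423181


a_10 = 423181


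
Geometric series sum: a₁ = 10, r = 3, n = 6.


Sₙ = 10×(3^6 - 1)/(3 - 1)
= 10×(729 - 1)/2
= 10×728/2
= 3640

S_6 = 3640


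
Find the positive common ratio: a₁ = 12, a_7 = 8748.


r^(n-1) = aₙ/a₁
r^6 = 8748/12 = 729
r = 729^(1/6)
= ±3; taking r > 0 gives r = 3

r = 3


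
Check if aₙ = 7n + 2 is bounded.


aₙ = 7n + 2 → as n→∞, aₙ→∞
No finite upper bound exists
The sequence is UNBOUNDED

Unbounded (aₙ → ∞ as n → ∞)


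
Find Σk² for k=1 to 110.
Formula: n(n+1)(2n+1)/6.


n = 110
n(n+1)(2n+1)/6 = 110×111×221/6
= 2698410/6 = 449735

Σk² = 449735


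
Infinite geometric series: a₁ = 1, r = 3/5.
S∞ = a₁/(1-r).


S∞ = a₁/(1-r) = 1/(1 - 3/5)
= 1/(2/5)
= 5/2

S∞ = 5/2


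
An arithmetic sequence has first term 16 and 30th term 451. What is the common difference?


d = (aₙ - a₁)/(n-1)
= (451 - 16)/(30-1)
= 435/29 = 15

d = 15


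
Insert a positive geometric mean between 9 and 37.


GM = √(9×37) = √333 = 18.2483

GM = 18.2483


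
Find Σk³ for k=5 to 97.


Σₖ₌5^97 k³ = [97·98/2]² − [4·5/2]²
= 22591009 − 100 = 22590909

Σk³ = 22590909


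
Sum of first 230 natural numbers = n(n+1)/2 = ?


n(n+1)/2 = 230×231/2 = 53130/2 = 26565

Σk = 26565


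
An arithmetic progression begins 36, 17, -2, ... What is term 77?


aₙ = a₁ + (n-1)d
= 36 + (77-1)×-19
= 36 - 1444
= -1408

a_77 = -1408


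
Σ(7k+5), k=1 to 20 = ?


Σ(7k+5) = 7·Σk + 5·n
= 7·210 + 5·20
= 1470 + 100 = 1570

Σ = 1570


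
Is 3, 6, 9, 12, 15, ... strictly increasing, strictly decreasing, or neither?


Differences: 3, 3, 3, 3
All differences > 0 → strictly INCREASING

Monotonically increasing


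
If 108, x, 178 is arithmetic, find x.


AM = (108 + 178)/2 = 286/2 = 143

AM = 143


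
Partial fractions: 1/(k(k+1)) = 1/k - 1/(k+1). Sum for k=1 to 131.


1/(k(k+1)) = 1/k - 1/(k+1) (partial fractions)
Telescoping: Σ = 1 - 1/132 = 131/132

Sum = 131/132


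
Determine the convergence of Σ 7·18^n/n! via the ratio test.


aₙ = 7·18^n/n!
a_{n+1}/aₙ = 18^(n+1)/(n+1)! × n!/18^n  (constant 7 cancels)
= 18/(n+1)
L = lim(n→∞) 18/(n+1) = 0
L < 1 → series CONVERGES

Converges (ratio test: L = 0 < 1)


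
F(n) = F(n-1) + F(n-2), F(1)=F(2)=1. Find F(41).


Fibonacci sequence: 1, 1, 2, 3, 5, 8, 13, 21, 34, 55, 89, ...
F(41) = 165580141

F(41) = 165580141


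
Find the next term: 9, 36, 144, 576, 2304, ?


Pattern: geometric (r=4)
Terms: 9, 36, 144, 576, 2304
Next term = 9216

Next term = 9216


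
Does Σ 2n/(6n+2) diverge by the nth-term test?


lim(n→∞) 2n/(6n+2) = 2/6 = 1/3  (divide numerator and denominator by n)
lim aₙ = 1/3 ≠ 0 → series DIVERGES

Diverges (lim aₙ = 1/3 ≠ 0)


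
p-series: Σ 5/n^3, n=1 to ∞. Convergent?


p-series test: Σ c/n^p converges if p > 1, diverges if p ≤ 1 (constant c > 0 doesn't affect convergence).
p = 3
3 > 1 → CONVERGES

Converges (p = 3 > 1)


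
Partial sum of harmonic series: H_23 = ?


H_23 = 1/1 + 1/2 + 1/3 + ... + 1/23
= 444316699/118982864
≈ 3.7343

H_23 = 444316699/118982864 ≈ 3.7343


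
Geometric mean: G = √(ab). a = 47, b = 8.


GM = √(47×8) = √376 = 19.3907

GM = 19.3907


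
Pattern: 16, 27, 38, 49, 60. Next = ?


Pattern: arithmetic (d=11)
Terms: 16, 27, 38, 49, 60
Next term = 71

Next term = 71


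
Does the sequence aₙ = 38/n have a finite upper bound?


a₁ = 38, a₂ = 38/2, a₃ = 38/3, ...
0 < aₙ ≤ 38 for all n ≥ 1
Lower bound: 0, Upper bound: 38
The sequence IS bounded

Bounded (0 < aₙ ≤ 38)


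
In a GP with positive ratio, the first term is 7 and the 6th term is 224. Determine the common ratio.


r^(n-1) = aₙ/a₁
r^5 = 224/7 = 32
r = 32^(1/5)
= 2

r = 2


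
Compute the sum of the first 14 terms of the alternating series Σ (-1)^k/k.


S = -1 + 1/2 - 1/3 + 1/4 - 1/5 + 1/6 - 1/7 + 1/8 ± ...
= -0.6587
(Full series converges to -ln(2) ≈ -0.6931)

S_14 = -0.6587


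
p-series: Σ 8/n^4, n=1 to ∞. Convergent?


p-series test: Σ c/n^p converges if p > 1, diverges if p ≤ 1 (constant c > 0 doesn't affect convergence).
p = 4
4 > 1 → CONVERGES

Converges (p = 4 > 1)


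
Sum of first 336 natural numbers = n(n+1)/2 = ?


n(n+1)/2 = 336×337/2 = 113232/2 = 56616

Σk = 56616


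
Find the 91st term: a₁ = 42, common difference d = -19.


aₙ = a₁ + (n-1)d
= 42 + (91-1)×-19
= 42 - 1710
= -1668

a_91 = -1668


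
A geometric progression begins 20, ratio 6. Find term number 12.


aₙ = a₁·r^(n-1)
= 20×6^11
= 20×362797056
= 7255941120

a_12 = 7255941120


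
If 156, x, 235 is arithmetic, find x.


AM = (156 + 235)/2 = 391/2 = 195.5

AM = 195.5


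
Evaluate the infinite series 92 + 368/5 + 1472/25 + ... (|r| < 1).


S∞ = a₁/(1-r) = 92/(1 - 4/5)
= 92/(1/5)
= 460

S∞ = 460


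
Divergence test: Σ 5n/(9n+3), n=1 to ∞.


lim(n→∞) 5n/(9n+3) = 5/9 = 5/9  (divide numerator and denominator by n)
lim aₙ = 5/9 ≠ 0 → series DIVERGES

Diverges (lim aₙ = 5/9 ≠ 0)


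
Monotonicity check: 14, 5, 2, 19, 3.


Differences: -9, -3, 17, -16
Difference at position 3 is +17 (> 0) but position 1 is -9 (< 0) — sequence both rises and falls
→ NOT monotonic

Not monotonic


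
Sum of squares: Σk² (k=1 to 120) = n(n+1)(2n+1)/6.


n = 120
n(n+1)(2n+1)/6 = 120×121×241/6
= 3499320/6 = 583220

Σk² = 583220


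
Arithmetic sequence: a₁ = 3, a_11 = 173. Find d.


d = (aₙ - a₁)/(n-1)
= (173 - 3)/(11-1)
= 170/10 = 17

d = 17


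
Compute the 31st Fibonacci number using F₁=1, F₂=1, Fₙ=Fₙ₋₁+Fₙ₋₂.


Fibonacci sequence: 1, 1, 2, 3, 5, 8, 13, 21, 34, 55, 89, ...
F(31) = 1346269

F(31) = 1346269


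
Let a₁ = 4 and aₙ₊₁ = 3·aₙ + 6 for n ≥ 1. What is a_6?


Computing step by step:
a_1 = 4
a_2 = 18
a_3 = 60
a_4 = 186
a_5 = 564
a_6 = 1698


a_6 = 1698


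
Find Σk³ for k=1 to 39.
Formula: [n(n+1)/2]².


n(n+1)/2 = 39×40/2 = 780
Σk³ = 780² = 608400

Σk³ = 608400


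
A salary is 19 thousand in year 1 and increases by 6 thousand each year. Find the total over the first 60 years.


aₙ = 19 + (60-1)×6 = 373
Sₙ = n(a₁+aₙ)/2 = 60×(19+373)/2
= 60×392/2 = 11760

S_60 = 11760


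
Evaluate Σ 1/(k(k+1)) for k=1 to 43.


1/(k(k+1)) = 1/k - 1/(k+1) (partial fractions)
Telescoping: Σ = 1 - 1/44 = 43/44

Sum = 43/44


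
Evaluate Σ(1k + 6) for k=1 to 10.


Σ(1k+6) = 1·Σk + 6·n
= 1·55 + 6·10
= 55 + 60 = 115

Σ = 115


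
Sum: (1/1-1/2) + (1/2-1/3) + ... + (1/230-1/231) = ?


Telescoping: adjacent terms cancel.
= 1/1 - 1/231
= 1 - 1/231 = 230/231

Sum = 230/231


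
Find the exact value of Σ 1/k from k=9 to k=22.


Σₖ₌9^22 1/k = 1/9 + 1/10 + 1/11 + ... + 1/22
= 25166327/25865840
≈ 0.973

Sum = 25166327/25865840 ≈ 0.973


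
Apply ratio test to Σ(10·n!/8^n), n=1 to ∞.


aₙ = 10·n!/8^n
a_{n+1}/aₙ = (n+1)!/8^(n+1) × 8^n/n!  (constant 10 cancels)
= (n+1)/8
L = lim(n→∞) (n+1)/8 = ∞
L > 1 → series DIVERGES

Diverges (ratio test: L = ∞ > 1)


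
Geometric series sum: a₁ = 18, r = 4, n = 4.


Sₙ = 18×(4^4 - 1)/(4 - 1)
= 18×(256 - 1)/3
= 18×255/3
= 1530

S_4 = 1530


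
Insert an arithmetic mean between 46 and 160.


AM = (46 + 160)/2 = 206/2 = 103

AM = 103


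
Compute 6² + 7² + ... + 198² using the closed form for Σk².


Σₖ₌6^198 k² = Σₖ₌₁^198 k² − Σₖ₌₁^5 k²
= 198·199·397/6 − 5·6·11/6
= 2607099 − 55 = 2607044

Σk² = 2607044


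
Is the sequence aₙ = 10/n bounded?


a₁ = 10, a₂ = 10/2, a₃ = 10/3, ...
0 < aₙ ≤ 10 for all n ≥ 1
Lower bound: 0, Upper bound: 10
The sequence IS bounded

Bounded (0 < aₙ ≤ 10)


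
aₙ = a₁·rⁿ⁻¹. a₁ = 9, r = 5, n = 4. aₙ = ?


aₙ = a₁·r^(n-1)
= 9×5^3
= 9×125
= 1125

a_4 = 1125


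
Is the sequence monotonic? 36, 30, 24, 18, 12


Differences: -6, -6, -6, -6
All differences < 0 → strictly DECREASING

Monotonically decreasing


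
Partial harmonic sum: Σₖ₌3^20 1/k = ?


Σₖ₌3^20 1/k = 1/3 + 1/4 + 1/5 + ... + 1/20
= 32555879/15519504
≈ 2.0977

Sum = 32555879/15519504 ≈ 2.0977


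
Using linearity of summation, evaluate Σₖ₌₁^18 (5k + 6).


Σ(5k+6) = 5·Σk + 6·n
= 5·171 + 6·18
= 855 + 108 = 963

Σ = 963


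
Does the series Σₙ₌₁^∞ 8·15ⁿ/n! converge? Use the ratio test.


aₙ = 8·15^n/n!
a_{n+1}/aₙ = 15^(n+1)/(n+1)! × n!/15^n  (constant 8 cancels)
= 15/(n+1)
L = lim(n→∞) 15/(n+1) = 0
L < 1 → series CONVERGES

Converges (ratio test: L = 0 < 1)


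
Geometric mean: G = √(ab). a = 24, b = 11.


GM = √(24×11) = √264 = 16.2481

GM = 16.2481


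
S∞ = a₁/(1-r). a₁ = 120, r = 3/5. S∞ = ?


S∞ = a₁/(1-r) = 120/(1 - 3/5)
= 120/(2/5)
= 300

S∞ = 300


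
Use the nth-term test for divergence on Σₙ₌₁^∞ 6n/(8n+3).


lim(n→∞) 6n/(8n+3) = 6/8 = 3/4  (divide numerator and denominator by n)
lim aₙ = 3/4 ≠ 0 → series DIVERGES

Diverges (lim aₙ = 3/4 ≠ 0)


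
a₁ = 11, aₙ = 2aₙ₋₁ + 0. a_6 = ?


Computing step by step:
a_1 = 11
a_2 = 22
a_3 = 44
a_4 = 88
a_5 = 176
a_6 = 352


a_6 = 352


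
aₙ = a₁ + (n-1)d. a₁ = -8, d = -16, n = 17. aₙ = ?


aₙ = a₁ + (n-1)d
= -8 + (17-1)×-16
= -8 - 256
= -264

a_17 = -264


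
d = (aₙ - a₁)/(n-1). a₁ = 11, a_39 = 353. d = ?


d = (aₙ - a₁)/(n-1)
= (353 - 11)/(39-1)
= 342/38 = 9

d = 9


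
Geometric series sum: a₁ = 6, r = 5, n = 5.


Sₙ = 6×(5^5 - 1)/(5 - 1)
= 6×(3125 - 1)/4
= 6×3124/4
= 4686

S_5 = 4686


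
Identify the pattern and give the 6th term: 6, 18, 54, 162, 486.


Pattern: geometric (r=3)
Terms: 6, 18, 54, 162, 486
Next term = 1458

Next term = 1458


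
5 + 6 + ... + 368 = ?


Σₖ₌5^368 k = Σₖ₌₁^368 k − Σₖ₌₁^4 k
= 368·369/2 − 4·5/2
= 67896 − 10 = 67886

Σk = 67886


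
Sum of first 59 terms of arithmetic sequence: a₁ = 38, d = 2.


aₙ = 38 + (59-1)×2 = 154
Sₙ = n(a₁+aₙ)/2 = 59×(38+154)/2
= 59×192/2 = 5664

S_59 = 5664


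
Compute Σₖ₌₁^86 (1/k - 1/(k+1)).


Telescoping: adjacent terms cancel.
= 1/1 - 1/87
= 1 - 1/87 = 86/87

Sum = 86/87


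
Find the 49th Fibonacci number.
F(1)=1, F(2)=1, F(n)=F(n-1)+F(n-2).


Fibonacci sequence: 1, 1, 2, 3, 5, 8, 13, 21, 34, 55, 89, ...
F(49) = 7778742049

F(49) = 7778742049


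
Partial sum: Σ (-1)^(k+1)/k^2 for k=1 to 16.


S = 1 - 1/4 + 1/9 - 1/16 + 1/25 - 1/36 + 1/49 - 1/64 ± ...
= 0.8206
(Full series converges to +π²/12 ≈ +0.8225)

S_16 = 0.8206


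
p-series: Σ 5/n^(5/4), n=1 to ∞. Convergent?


p-series test: Σ c/n^p converges if p > 1, diverges if p ≤ 1 (constant c > 0 doesn't affect convergence).
p = 5/4
5/4 > 1 → CONVERGES

Converges (p = 5/4 > 1)


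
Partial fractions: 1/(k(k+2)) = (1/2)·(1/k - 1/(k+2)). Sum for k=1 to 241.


1/(k(k+2)) = (1/2)·(1/k - 1/(k+2)) (partial fractions)
Telescoping: Σ = (1/2)·(1 + 1/2 - 1/242 - 1/243) = 21931/29403

Sum = 21931/29403


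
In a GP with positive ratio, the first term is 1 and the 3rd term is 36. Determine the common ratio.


r^(n-1) = aₙ/a₁
r^2 = 36/1 = 36
r = 36^(1/2)
= ±6; taking r > 0 gives r = 6

r = 6


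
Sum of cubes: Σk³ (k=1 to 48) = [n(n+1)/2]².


n(n+1)/2 = 48×49/2 = 1176
Σk³ = 1176² = 1382976

Σk³ = 1382976


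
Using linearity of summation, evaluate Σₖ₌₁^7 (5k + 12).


Σ(5k+12) = 5·Σk + 12·n
= 5·28 + 12·7
= 140 + 84 = 224

Σ = 224


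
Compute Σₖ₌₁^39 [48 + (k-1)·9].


aₙ = 48 + (39-1)×9 = 390
Sₙ = n(a₁+aₙ)/2 = 39×(48+390)/2
= 39×438/2 = 8541

S_39 = 8541


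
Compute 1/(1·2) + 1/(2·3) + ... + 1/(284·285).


1/(k(k+1)) = 1/k - 1/(k+1) (partial fractions)
Telescoping: Σ = 1 - 1/285 = 284/285

Sum = 284/285


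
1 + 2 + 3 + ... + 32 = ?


n(n+1)/2 = 32×33/2 = 1056/2 = 528

Σk = 528


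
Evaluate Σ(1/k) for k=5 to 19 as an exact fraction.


Σₖ₌5^19 1/k = 1/5 + 1/6 + 1/7 + ... + 1/19
= 113634299/77597520
≈ 1.4644

Sum = 113634299/77597520 ≈ 1.4644


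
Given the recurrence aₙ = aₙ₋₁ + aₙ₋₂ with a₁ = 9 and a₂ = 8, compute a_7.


Computing iteratively: 9, 8, 17, 25, 42, 67, 109
a_7 = 109

a_7 = 109


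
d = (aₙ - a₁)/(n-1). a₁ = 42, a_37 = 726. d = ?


d = (aₙ - a₁)/(n-1)
= (726 - 42)/(37-1)
= 684/36 = 19

d = 19


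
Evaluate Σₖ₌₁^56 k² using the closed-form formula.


n = 56
n(n+1)(2n+1)/6 = 56×57×113/6
= 360696/6 = 60116

Σk² = 60116


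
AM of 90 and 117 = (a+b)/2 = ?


AM = (90 + 117)/2 = 207/2 = 103.5

AM = 103.5


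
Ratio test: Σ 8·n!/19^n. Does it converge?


aₙ = 8·n!/19^n
a_{n+1}/aₙ = (n+1)!/19^(n+1) × 19^n/n!  (constant 8 cancels)
= (n+1)/19
L = lim(n→∞) (n+1)/19 = ∞
L > 1 → series DIVERGES

Diverges (ratio test: L = ∞ > 1)


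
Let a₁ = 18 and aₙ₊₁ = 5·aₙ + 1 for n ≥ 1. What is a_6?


Computing step by step:
a_1 = 18
a_2 = 91
a_3 = 456
a_4 = 2281
a_5 = 11406
a_6 = 57031


a_6 = 57031


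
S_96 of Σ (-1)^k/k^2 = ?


S = -1 + 1/4 - 1/9 + 1/16 - 1/25 + 1/36 - 1/49 + 1/64 ± ...
= -0.8224
(Full series converges to -π²/12 ≈ -0.8225)

S_96 = -0.8224


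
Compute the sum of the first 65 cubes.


n(n+1)/2 = 65×66/2 = 2145
Σk³ = 2145² = 4601025

Σk³ = 4601025


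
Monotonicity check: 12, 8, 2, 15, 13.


Differences: -4, -6, 13, -2
Difference at position 3 is +13 (> 0) but position 1 is -4 (< 0) — sequence both rises and falls
→ NOT monotonic

Not monotonic


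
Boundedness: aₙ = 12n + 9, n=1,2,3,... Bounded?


aₙ = 12n + 9 → as n→∞, aₙ→∞
No finite upper bound exists
The sequence is UNBOUNDED

Unbounded (aₙ → ∞ as n → ∞)


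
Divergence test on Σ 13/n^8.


lim(n→∞) 13/n^8 = 0
lim aₙ = 0 → nth-term test is INCONCLUSIVE
(Need other tests; this is actually a convergent p-series with p=8 > 1)

Inconclusive (lim aₙ = 0; need another test)


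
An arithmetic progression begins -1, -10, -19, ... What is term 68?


aₙ = a₁ + (n-1)d
= -1 + (68-1)×-9
= -1 - 603
= -604

a_68 = -604


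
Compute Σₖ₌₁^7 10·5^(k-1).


Sₙ = 10×(5^7 - 1)/(5 - 1)
= 10×(78125 - 1)/4
= 10×78124/4
= 195310

S_7 = 195310


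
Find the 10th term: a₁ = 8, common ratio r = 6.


aₙ = a₁·r^(n-1)
= 8×6^9
= 8×10077696
= 80621568

a_10 = 80621568


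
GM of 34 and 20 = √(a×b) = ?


GM = √(34×20) = √680 = 26.0768

GM = 26.0768


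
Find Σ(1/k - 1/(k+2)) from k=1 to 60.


Telescoping with gap 2: two head and two tail terms survive.
= (1 + 1/2) - (1/61 + 1/62)
= 3/2 - 1/61 - 1/62 = 2775/1891

Sum = 2775/1891


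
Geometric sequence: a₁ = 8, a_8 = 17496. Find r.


r^(n-1) = aₙ/a₁
r^7 = 17496/8 = 2187
r = 2187^(1/7)
= 3

r = 3


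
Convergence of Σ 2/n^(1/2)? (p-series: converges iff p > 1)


p-series test: Σ c/n^p converges if p > 1, diverges if p ≤ 1 (constant c > 0 doesn't affect convergence).
p = 1/2
1/2 ≤ 1 → DIVERGES

Diverges (p = 1/2 ≤ 1)


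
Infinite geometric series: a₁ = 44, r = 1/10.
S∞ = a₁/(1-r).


S∞ = a₁/(1-r) = 44/(1 - 1/10)
= 44/(9/10)
= 440/9

S∞ = 440/9


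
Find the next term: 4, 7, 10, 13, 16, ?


Pattern: arithmetic (d=3)
Terms: 4, 7, 10, 13, 16
Next term = 19

Next term = 19


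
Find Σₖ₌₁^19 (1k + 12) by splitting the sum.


Σ(1k+12) = 1·Σk + 12·n
= 1·190 + 12·19
= 190 + 228 = 418

Σ = 418


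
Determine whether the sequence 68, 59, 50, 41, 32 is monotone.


Differences: -9, -9, -9, -9
All differences < 0 → strictly DECREASING

Monotonically decreasing


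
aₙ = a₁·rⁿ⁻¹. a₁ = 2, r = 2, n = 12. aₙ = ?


aₙ = a₁·r^(n-1)
= 2×2^11
= 2×2048
= 4096

a_12 = 4096


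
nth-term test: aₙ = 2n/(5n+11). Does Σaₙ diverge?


lim(n→∞) 2n/(5n+11) = 2/5 = 2/5  (divide numerator and denominator by n)
lim aₙ = 2/5 ≠ 0 → series DIVERGES

Diverges (lim aₙ = 2/5 ≠ 0)


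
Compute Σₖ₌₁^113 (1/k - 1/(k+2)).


Telescoping with gap 2: two head and two tail terms survive.
= (1 + 1/2) - (1/114 + 1/115)
= 3/2 - 1/114 - 1/115 = 9718/6555

Sum = 9718/6555


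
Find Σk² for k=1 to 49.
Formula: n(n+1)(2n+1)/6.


n = 49
n(n+1)(2n+1)/6 = 49×50×99/6
= 242550/6 = 40425

Σk² = 40425


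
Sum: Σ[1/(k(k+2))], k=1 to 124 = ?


1/(k(k+2)) = (1/2)·(1/k - 1/(k+2)) (partial fractions)
Telescoping: Σ = (1/2)·(1 + 1/2 - 1/125 - 1/126) = 11687/15750

Sum = 11687/15750


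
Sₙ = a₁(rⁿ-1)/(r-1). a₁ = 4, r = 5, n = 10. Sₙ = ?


Sₙ = 4×(5^10 - 1)/(5 - 1)
= 4×(9765625 - 1)/4
= 4×9765624/4
= 9765624

S_10 = 9765624


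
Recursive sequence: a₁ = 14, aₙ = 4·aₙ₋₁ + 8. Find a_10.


Computing step by step:
a_1 = 14
a_2 = 64
a_3 = 264
a_4 = 1064
a_5 = 4264
a_6 = 17064
a_7 = 68264
a_8 = 273064
a_9 = 1092264
a_10 = 4369064


a_10 = 4369064


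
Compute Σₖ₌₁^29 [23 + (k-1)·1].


aₙ = 23 + (29-1)×1 = 51
Sₙ = n(a₁+aₙ)/2 = 29×(23+51)/2
= 29×74/2 = 1073

S_29 = 1073


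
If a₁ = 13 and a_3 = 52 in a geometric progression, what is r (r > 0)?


r^(n-1) = aₙ/a₁
r^2 = 52/13 = 4
r = 4^(1/2)
= ±2; taking r > 0 gives r = 2

r = 2


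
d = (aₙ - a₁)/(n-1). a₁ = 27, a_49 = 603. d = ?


d = (aₙ - a₁)/(n-1)
= (603 - 27)/(49-1)
= 576/48 = 12

d = 12


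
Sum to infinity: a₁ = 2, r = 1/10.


S∞ = a₁/(1-r) = 2/(1 - 1/10)
= 2/(9/10)
= 20/9

S∞ = 20/9


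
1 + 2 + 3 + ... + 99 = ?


n(n+1)/2 = 99×100/2 = 9900/2 = 4950

Σk = 4950


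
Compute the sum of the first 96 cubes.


n(n+1)/2 = 96×97/2 = 4656
Σk³ = 4656² = 21678336

Σk³ = 21678336


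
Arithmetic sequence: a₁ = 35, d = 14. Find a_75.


aₙ = a₁ + (n-1)d
= 35 + (75-1)×14
= 35 + 1036
= 1071

a_75 = 1071


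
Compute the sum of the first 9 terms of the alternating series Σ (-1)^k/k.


S = -1 + 1/2 - 1/3 + 1/4 - 1/5 + 1/6 - 1/7 + 1/8 ± ...
= -0.7456
(Full series converges to -ln(2) ≈ -0.6931)

S_9 = -0.7456


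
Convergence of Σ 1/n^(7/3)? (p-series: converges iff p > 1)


p-series test: Σ c/n^p converges if p > 1, diverges if p ≤ 1 (constant c > 0 doesn't affect convergence).
p = 7/3
7/3 > 1 → CONVERGES

Converges (p = 7/3 > 1)


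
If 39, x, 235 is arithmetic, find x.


AM = (39 + 235)/2 = 274/2 = 137

AM = 137


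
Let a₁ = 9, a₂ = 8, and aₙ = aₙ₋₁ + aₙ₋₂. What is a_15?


Computing iteratively: 9, 8, 17, 25, 42, 67, 109, 176, 285, 461, 746, 1207, ...
a_15 = 5113

a_15 = 5113


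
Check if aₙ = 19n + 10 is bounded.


aₙ = 19n + 10 → as n→∞, aₙ→∞
No finite upper bound exists
The sequence is UNBOUNDED

Unbounded (aₙ → ∞ as n → ∞)


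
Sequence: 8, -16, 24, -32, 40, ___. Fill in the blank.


Pattern: alternating sign, magnitude arithmetic (d=8)
Terms: 8, -16, 24, -32, 40
Next term = -48

Next term = -48


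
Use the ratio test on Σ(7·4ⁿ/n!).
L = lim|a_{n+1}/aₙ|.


aₙ = 7·4^n/n!
a_{n+1}/aₙ = 4^(n+1)/(n+1)! × n!/4^n  (constant 7 cancels)
= 4/(n+1)
L = lim(n→∞) 4/(n+1) = 0
L < 1 → series CONVERGES

Converges (ratio test: L = 0 < 1)


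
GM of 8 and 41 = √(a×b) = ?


GM = √(8×41) = √328 = 18.1108

GM = 18.1108


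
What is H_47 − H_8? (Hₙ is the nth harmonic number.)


Σₖ₌9^47 1/k = 1/9 + 1/10 + 1/11 + ... + 1/47
= 761526744551583731543/442720643463713815200
≈ 1.7201

Sum = 761526744551583731543/442720643463713815200 ≈ 1.7201


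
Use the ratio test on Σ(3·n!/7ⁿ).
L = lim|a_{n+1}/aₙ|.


aₙ = 3·n!/7^n
a_{n+1}/aₙ = (n+1)!/7^(n+1) × 7^n/n!  (constant 3 cancels)
= (n+1)/7
L = lim(n→∞) (n+1)/7 = ∞
L > 1 → series DIVERGES

Diverges (ratio test: L = ∞ > 1)


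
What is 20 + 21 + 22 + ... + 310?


Σₖ₌20^310 k = Σₖ₌₁^310 k − Σₖ₌₁^19 k
= 310·311/2 − 19·20/2
= 48205 − 190 = 48015

Σk = 48015


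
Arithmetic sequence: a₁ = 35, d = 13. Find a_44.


aₙ = a₁ + (n-1)d
= 35 + (44-1)×13
= 35 + 559
= 594

a_44 = 594


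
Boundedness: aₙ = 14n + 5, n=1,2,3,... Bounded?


aₙ = 14n + 5 → as n→∞, aₙ→∞
No finite upper bound exists
The sequence is UNBOUNDED

Unbounded (aₙ → ∞ as n → ∞)


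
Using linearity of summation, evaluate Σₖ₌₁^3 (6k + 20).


Σ(6k+20) = 6·Σk + 20·n
= 6·6 + 20·3
= 36 + 60 = 96

Σ = 96


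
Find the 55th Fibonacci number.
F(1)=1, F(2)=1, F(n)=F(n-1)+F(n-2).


Fibonacci sequence: 1, 1, 2, 3, 5, 8, 13, 21, 34, 55, 89, ...
F(55) = 139583862445

F(55) = 139583862445


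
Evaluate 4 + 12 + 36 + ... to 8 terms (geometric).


Sₙ = 4×(3^8 - 1)/(3 - 1)
= 4×(6561 - 1)/2
= 4×6560/2
= 13120

S_8 = 13120


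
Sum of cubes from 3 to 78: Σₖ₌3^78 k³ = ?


Σₖ₌3^78 k³ = [78·79/2]² − [2·3/2]²
= 9492561 − 9 = 9492552

Σk³ = 9492552


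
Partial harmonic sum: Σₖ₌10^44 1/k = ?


Σₖ₌10^44 1/k = 1/10 + 1/11 + 1/12 + ... + 1/44
= 14541561179784203689/9419588158802421600
≈ 1.5438

Sum = 14541561179784203689/9419588158802421600 ≈ 1.5438


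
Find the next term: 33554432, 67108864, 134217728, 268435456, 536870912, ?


Pattern: powers of 2: 2ⁿ
Terms: 33554432, 67108864, 134217728, 268435456, 536870912
Next term = 1073741824

Next term = 1073741824


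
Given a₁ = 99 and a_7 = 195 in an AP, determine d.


d = (aₙ - a₁)/(n-1)
= (195 - 99)/(7-1)
= 96/6 = 16

d = 16


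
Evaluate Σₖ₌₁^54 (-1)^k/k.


S = -1 + 1/2 - 1/3 + 1/4 - 1/5 + 1/6 - 1/7 + 1/8 ± ...
= -0.684
(Full series converges to -ln(2) ≈ -0.6931)

S_54 = -0.684


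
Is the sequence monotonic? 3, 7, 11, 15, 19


Differences: 4, 4, 4, 4
All differences > 0 → strictly INCREASING

Monotonically increasing


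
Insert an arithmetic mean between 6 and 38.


AM = (6 + 38)/2 = 44/2 = 22

AM = 22


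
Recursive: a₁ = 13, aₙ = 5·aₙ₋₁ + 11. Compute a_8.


Computing step by step:
a_1 = 13
a_2 = 76
a_3 = 391
a_4 = 1966
a_5 = 9841
a_6 = 49216
a_7 = 246091
a_8 = 1230466


a_8 = 1230466


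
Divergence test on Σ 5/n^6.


lim(n→∞) 5/n^6 = 0
lim aₙ = 0 → nth-term test is INCONCLUSIVE
(Need other tests; this is actually a convergent p-series with p=6 > 1)

Inconclusive (lim aₙ = 0; need another test)


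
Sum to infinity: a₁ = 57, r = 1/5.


S∞ = a₁/(1-r) = 57/(1 - 1/5)
= 57/(4/5)
= 285/4

S∞ = 285/4


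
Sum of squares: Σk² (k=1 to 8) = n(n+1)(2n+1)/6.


n = 8
n(n+1)(2n+1)/6 = 8×9×17/6
= 1224/6 = 204

Σk² = 204


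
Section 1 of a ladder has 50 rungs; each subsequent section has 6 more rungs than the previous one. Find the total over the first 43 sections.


aₙ = 50 + (43-1)×6 = 302
Sₙ = n(a₁+aₙ)/2 = 43×(50+302)/2
= 43×352/2 = 7568

S_43 = 7568


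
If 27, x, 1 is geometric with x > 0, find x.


GM = √(27×1) = √27 = 5.1962

GM = 5.1962


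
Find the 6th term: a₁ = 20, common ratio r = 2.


aₙ = a₁·r^(n-1)
= 20×2^5
= 20×32
= 640

a_6 = 640


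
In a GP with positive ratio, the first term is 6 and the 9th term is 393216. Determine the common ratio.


r^(n-1) = aₙ/a₁
r^8 = 393216/6 = 65536
r = 65536^(1/8)
= ±4; taking r > 0 gives r = 4

r = 4


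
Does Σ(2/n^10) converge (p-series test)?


p-series test: Σ c/n^p converges if p > 1, diverges if p ≤ 1 (constant c > 0 doesn't affect convergence).
p = 10
10 > 1 → CONVERGES

Converges (p = 10 > 1)


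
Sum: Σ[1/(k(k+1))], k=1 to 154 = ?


1/(k(k+1)) = 1/k - 1/(k+1) (partial fractions)
Telescoping: Σ = 1 - 1/155 = 154/155

Sum = 154/155


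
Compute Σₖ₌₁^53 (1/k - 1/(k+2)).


Telescoping with gap 2: two head and two tail terms survive.
= (1 + 1/2) - (1/54 + 1/55)
= 3/2 - 1/54 - 1/55 = 2173/1485

Sum = 2173/1485


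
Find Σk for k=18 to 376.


Σₖ₌18^376 k = Σₖ₌₁^376 k − Σₖ₌₁^17 k
= 376·377/2 − 17·18/2
= 70876 − 153 = 70723

Σk = 70723


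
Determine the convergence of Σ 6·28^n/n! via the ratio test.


aₙ = 6·28^n/n!
a_{n+1}/aₙ = 28^(n+1)/(n+1)! × n!/28^n  (constant 6 cancels)
= 28/(n+1)
L = lim(n→∞) 28/(n+1) = 0
L < 1 → series CONVERGES

Converges (ratio test: L = 0 < 1)


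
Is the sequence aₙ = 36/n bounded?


a₁ = 36, a₂ = 36/2, a₃ = 36/3, ...
0 < aₙ ≤ 36 for all n ≥ 1
Lower bound: 0, Upper bound: 36
The sequence IS bounded

Bounded (0 < aₙ ≤ 36)


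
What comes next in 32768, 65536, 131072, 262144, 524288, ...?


Pattern: powers of 2: 2ⁿ
Terms: 32768, 65536, 131072, 262144, 524288
Next term = 1048576

Next term = 1048576


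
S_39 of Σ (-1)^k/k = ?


S = -1 + 1/2 - 1/3 + 1/4 - 1/5 + 1/6 - 1/7 + 1/8 ± ...
= -0.7058
(Full series converges to -ln(2) ≈ -0.6931)

S_39 = -0.7058


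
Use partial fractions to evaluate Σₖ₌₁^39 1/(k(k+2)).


1/(k(k+2)) = (1/2)·(1/k - 1/(k+2)) (partial fractions)
Telescoping: Σ = (1/2)·(1 + 1/2 - 1/40 - 1/41) = 2379/3280

Sum = 2379/3280


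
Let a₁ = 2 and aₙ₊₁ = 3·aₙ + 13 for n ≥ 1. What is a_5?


Computing step by step:
a_1 = 2
a_2 = 19
a_3 = 70
a_4 = 223
a_5 = 682


a_5 = 682


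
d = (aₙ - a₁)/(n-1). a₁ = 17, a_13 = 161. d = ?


d = (aₙ - a₁)/(n-1)
= (161 - 17)/(13-1)
= 144/12 = 12

d = 12


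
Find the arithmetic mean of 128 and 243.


AM = (128 + 243)/2 = 371/2 = 185.5

AM = 185.5


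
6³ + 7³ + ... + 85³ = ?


Σₖ₌6^85 k³ = [85·86/2]² − [5·6/2]²
= 13359025 − 225 = 13358800

Σk³ = 13358800


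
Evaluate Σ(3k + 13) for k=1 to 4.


Σ(3k+13) = 3·Σk + 13·n
= 3·10 + 13·4
= 30 + 52 = 82

Σ = 82


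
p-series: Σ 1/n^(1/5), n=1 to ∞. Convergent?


p-series test: Σ c/n^p converges if p > 1, diverges if p ≤ 1 (constant c > 0 doesn't affect convergence).
p = 1/5
1/5 ≤ 1 → DIVERGES

Diverges (p = 1/5 ≤ 1)


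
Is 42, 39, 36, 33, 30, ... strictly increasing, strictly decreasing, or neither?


Differences: -3, -3, -3, -3
All differences < 0 → strictly DECREASING

Monotonically decreasing


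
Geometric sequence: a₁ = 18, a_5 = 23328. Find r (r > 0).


r^(n-1) = aₙ/a₁
r^4 = 23328/18 = 1296
r = 1296^(1/4)
= ±6; taking r > 0 gives r = 6

r = 6


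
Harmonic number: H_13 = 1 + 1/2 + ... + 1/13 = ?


H_13 = 1/1 + 1/2 + 1/3 + ... + 1/13
= 1145993/360360
≈ 3.1801

H_13 = 1145993/360360 ≈ 3.1801


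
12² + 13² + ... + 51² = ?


Σₖ₌12^51 k² = Σₖ₌₁^51 k² − Σₖ₌₁^11 k²
= 51·52·103/6 − 11·12·23/6
= 45526 − 506 = 45020

Σk² = 45020


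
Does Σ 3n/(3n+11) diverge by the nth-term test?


lim(n→∞) 3n/(3n+11) = 3/3 = 1  (divide numerator and denominator by n)
lim aₙ = 1 ≠ 0 → series DIVERGES

Diverges (lim aₙ = 1 ≠ 0)


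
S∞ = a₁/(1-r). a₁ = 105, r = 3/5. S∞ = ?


S∞ = a₁/(1-r) = 105/(1 - 3/5)
= 105/(2/5)
= 525/2

S∞ = 525/2


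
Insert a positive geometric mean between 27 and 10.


GM = √(27×10) = √270 = 16.4317

GM = 16.4317


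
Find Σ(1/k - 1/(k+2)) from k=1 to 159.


Telescoping with gap 2: two head and two tail terms survive.
= (1 + 1/2) - (1/160 + 1/161)
= 3/2 - 1/160 - 1/161 = 38319/25760

Sum = 38319/25760


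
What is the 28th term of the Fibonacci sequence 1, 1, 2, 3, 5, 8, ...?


Fibonacci sequence: 1, 1, 2, 3, 5, 8, 13, 21, 34, 55, 89, ...
F(28) = 317811

F(28) = 317811


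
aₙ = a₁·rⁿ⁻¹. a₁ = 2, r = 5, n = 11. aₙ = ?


aₙ = a₁·r^(n-1)
= 2×5^10
= 2×9765625
= 19531250

a_11 = 19531250


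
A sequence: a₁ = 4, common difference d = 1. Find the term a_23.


aₙ = a₁ + (n-1)d
= 4 + (23-1)×1
= 4 + 22
= 26

a_23 = 26


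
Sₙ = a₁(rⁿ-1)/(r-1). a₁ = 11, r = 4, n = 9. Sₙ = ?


Sₙ = 11×(4^9 - 1)/(4 - 1)
= 11×(262144 - 1)/3
= 11×262143/3
= 961191

S_9 = 961191


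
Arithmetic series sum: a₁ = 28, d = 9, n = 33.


aₙ = 28 + (33-1)×9 = 316
Sₙ = n(a₁+aₙ)/2 = 33×(28+316)/2
= 33×344/2 = 5676

S_33 = 5676


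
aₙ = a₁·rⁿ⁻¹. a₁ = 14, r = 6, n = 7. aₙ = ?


aₙ = a₁·r^(n-1)
= 14×6^6
= 14×46656
= 653184

a_7 = 653184


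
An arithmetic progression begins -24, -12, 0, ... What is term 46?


aₙ = a₁ + (n-1)d
= -24 + (46-1)×12
= -24 + 540
= 516

a_46 = 516


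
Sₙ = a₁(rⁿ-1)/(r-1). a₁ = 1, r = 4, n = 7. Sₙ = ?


Sₙ = 1×(4^7 - 1)/(4 - 1)
= 1×(16384 - 1)/3
= 1×16383/3
= 5461

S_7 = 5461


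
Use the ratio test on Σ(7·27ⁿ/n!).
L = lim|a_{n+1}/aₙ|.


aₙ = 7·27^n/n!
a_{n+1}/aₙ = 27^(n+1)/(n+1)! × n!/27^n  (constant 7 cancels)
= 27/(n+1)
L = lim(n→∞) 27/(n+1) = 0
L < 1 → series CONVERGES

Converges (ratio test: L = 0 < 1)


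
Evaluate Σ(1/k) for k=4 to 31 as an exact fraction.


Σₖ₌4^31 1/k = 1/4 + 1/5 + 1/6 + ... + 1/31
= 158404333811557/72201776446800
≈ 2.1939

Sum = 158404333811557/72201776446800 ≈ 2.1939


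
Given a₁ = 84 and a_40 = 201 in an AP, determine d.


d = (aₙ - a₁)/(n-1)
= (201 - 84)/(40-1)
= 117/39 = 3

d = 3


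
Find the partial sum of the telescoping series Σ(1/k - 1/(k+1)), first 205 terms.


Telescoping: adjacent terms cancel.
= 1/1 - 1/206
= 1 - 1/206 = 205/206

Sum = 205/206


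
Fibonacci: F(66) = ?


Fibonacci sequence: 1, 1, 2, 3, 5, 8, 13, 21, 34, 55, 89, ...
F(66) = 27777890035288

F(66) = 27777890035288


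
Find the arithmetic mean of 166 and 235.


AM = (166 + 235)/2 = 401/2 = 200.5

AM = 200.5


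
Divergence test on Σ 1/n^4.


lim(n→∞) 1/n^4 = 0
lim aₙ = 0 → nth-term test is INCONCLUSIVE
(Need other tests; this is actually a convergent p-series with p=4 > 1)

Inconclusive (lim aₙ = 0; need another test)


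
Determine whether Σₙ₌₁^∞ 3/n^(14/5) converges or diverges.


p-series test: Σ c/n^p converges if p > 1, diverges if p ≤ 1 (constant c > 0 doesn't affect convergence).
p = 14/5
14/5 > 1 → CONVERGES

Converges (p = 14/5 > 1)


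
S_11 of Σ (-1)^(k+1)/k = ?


S = 1 - 1/2 + 1/3 - 1/4 + 1/5 - 1/6 + 1/7 - 1/8 ± ...
= 0.7365
(Full series converges to +ln(2) ≈ +0.6931)

S_11 = 0.7365


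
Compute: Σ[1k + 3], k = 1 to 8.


Σ(1k+3) = 1·Σk + 3·n
= 1·36 + 3·8
= 36 + 24 = 60

Σ = 60


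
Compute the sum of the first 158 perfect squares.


n = 158
n(n+1)(2n+1)/6 = 158×159×317/6
= 7963674/6 = 1327279

Σk² = 1327279


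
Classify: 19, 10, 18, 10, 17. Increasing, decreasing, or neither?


Differences: -9, 8, -8, 7
Difference at position 2 is +8 (> 0) but position 1 is -9 (< 0) — sequence both rises and falls
→ NOT monotonic

Not monotonic


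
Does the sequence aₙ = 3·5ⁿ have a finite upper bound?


aₙ = 3·5ⁿ → as n→∞, aₙ→∞ (since base 5 > 1)
No finite upper bound exists
The sequence is UNBOUNDED

Unbounded (aₙ → ∞ as n → ∞)


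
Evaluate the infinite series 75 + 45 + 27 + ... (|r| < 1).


S∞ = a₁/(1-r) = 75/(1 - 3/5)
= 75/(2/5)
= 375/2

S∞ = 375/2


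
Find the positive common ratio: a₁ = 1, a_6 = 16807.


r^(n-1) = aₙ/a₁
r^5 = 16807/1 = 16807
r = 16807^(1/5)
= 7

r = 7


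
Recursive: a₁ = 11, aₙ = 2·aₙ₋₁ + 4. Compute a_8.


Computing step by step:
a_1 = 11
a_2 = 26
a_3 = 56
a_4 = 116
a_5 = 236
a_6 = 476
a_7 = 956
a_8 = 1916


a_8 = 1916


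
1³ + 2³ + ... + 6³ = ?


n(n+1)/2 = 6×7/2 = 21
Σk³ = 21² = 441

Σk³ = 441


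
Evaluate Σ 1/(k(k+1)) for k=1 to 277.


1/(k(k+1)) = 1/k - 1/(k+1) (partial fractions)
Telescoping: Σ = 1 - 1/278 = 277/278

Sum = 277/278


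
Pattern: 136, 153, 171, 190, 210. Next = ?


Pattern: triangular numbers: n(n+1)/2
Terms: 136, 153, 171, 190, 210
Next term = 231

Next term = 231


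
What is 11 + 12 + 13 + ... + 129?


Σₖ₌11^129 k = Σₖ₌₁^129 k − Σₖ₌₁^10 k
= 129·130/2 − 10·11/2
= 8385 − 55 = 8330

Σk = 8330


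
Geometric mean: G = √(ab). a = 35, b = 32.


GM = √(35×32) = √1120 = 33.4664

GM = 33.4664


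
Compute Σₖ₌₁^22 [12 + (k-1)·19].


aₙ = 12 + (22-1)×19 = 411
Sₙ = n(a₁+aₙ)/2 = 22×(12+411)/2
= 22×423/2 = 4653

S_22 = 4653


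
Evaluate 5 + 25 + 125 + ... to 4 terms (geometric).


Sₙ = 5×(5^4 - 1)/(5 - 1)
= 5×(625 - 1)/4
= 5×624/4
= 780

S_4 = 780


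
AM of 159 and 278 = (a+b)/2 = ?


AM = (159 + 278)/2 = 437/2 = 218.5

AM = 218.5


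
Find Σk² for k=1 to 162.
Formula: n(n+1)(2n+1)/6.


n = 162
n(n+1)(2n+1)/6 = 162×163×325/6
= 8581950/6 = 1430325

Σk² = 1430325


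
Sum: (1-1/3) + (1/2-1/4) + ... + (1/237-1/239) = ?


Telescoping with gap 2: two head and two tail terms survive.
= (1 + 1/2) - (1/238 + 1/239)
= 3/2 - 1/238 - 1/239 = 42423/28441

Sum = 42423/28441


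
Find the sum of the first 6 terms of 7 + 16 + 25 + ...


aₙ = 7 + (6-1)×9 = 52
Sₙ = n(a₁+aₙ)/2 = 6×(7+52)/2
= 6×59/2 = 177

S_6 = 177


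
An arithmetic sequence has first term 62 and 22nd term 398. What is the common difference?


d = (aₙ - a₁)/(n-1)
= (398 - 62)/(22-1)
= 336/21 = 16

d = 16


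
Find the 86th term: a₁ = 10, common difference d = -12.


aₙ = a₁ + (n-1)d
= 10 + (86-1)×-12
= 10 - 1020
= -1010

a_86 = -1010


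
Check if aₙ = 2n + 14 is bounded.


aₙ = 2n + 14 → as n→∞, aₙ→∞
No finite upper bound exists
The sequence is UNBOUNDED

Unbounded (aₙ → ∞ as n → ∞)


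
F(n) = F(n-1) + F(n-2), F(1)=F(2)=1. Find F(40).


Fibonacci sequence: 1, 1, 2, 3, 5, 8, 13, 21, 34, 55, 89, ...
F(40) = 102334155

F(40) = 102334155


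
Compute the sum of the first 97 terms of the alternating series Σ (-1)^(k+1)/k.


S = 1 - 1/2 + 1/3 - 1/4 + 1/5 - 1/6 + 1/7 - 1/8 ± ...
= 0.6983
(Full series converges to +ln(2) ≈ +0.6931)

S_97 = 0.6983


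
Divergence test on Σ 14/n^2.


lim(n→∞) 14/n^2 = 0
lim aₙ = 0 → nth-term test is INCONCLUSIVE
(Need other tests; this is actually a convergent p-series with p=2 > 1)

Inconclusive (lim aₙ = 0; need another test)


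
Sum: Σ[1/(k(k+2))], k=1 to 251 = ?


1/(k(k+2)) = (1/2)·(1/k - 1/(k+2)) (partial fractions)
Telescoping: Σ = (1/2)·(1 + 1/2 - 1/252 - 1/253) = 95129/127512

Sum = 95129/127512


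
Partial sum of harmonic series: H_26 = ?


H_26 = 1/1 + 1/2 + 1/3 + ... + 1/26
= 34395742267/8923714800
≈ 3.8544

H_26 = 34395742267/8923714800 ≈ 3.8544


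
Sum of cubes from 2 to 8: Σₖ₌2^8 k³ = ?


Σₖ₌2^8 k³ = [8·9/2]² − [1·2/2]²
= 1296 − 1 = 1295

Σk³ = 1295


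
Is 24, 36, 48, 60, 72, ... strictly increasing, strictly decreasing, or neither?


Differences: 12, 12, 12, 12
All differences > 0 → strictly INCREASING

Monotonically increasing


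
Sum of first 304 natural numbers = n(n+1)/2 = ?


n(n+1)/2 = 304×305/2 = 92720/2 = 46360

Σk = 46360


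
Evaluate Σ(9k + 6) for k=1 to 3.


Σ(9k+6) = 9·Σk + 6·n
= 9·6 + 6·3
= 54 + 18 = 72

Σ = 72


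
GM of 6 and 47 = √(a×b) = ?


GM = √(6×47) = √282 = 16.7929

GM = 16.7929


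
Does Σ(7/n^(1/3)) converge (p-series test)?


p-series test: Σ c/n^p converges if p > 1, diverges if p ≤ 1 (constant c > 0 doesn't affect convergence).
p = 1/3
1/3 ≤ 1 → DIVERGES

Diverges (p = 1/3 ≤ 1)


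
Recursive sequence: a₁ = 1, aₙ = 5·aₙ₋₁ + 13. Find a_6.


Computing step by step:
a_1 = 1
a_2 = 18
a_3 = 103
a_4 = 528
a_5 = 2653
a_6 = 13278


a_6 = 13278


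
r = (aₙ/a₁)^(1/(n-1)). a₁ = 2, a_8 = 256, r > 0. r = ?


r^(n-1) = aₙ/a₁
r^7 = 256/2 = 128
r = 128^(1/7)
= 2

r = 2


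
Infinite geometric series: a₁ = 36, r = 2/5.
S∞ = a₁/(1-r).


S∞ = a₁/(1-r) = 36/(1 - 2/5)
= 36/(3/5)
= 60

S∞ = 60
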